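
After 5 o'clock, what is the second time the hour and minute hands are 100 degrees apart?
At t minutes past 5:00, the hour hand is at 30 x 5 + 0.5t degrees and the minute hand is at 6t degrees.
The smaller angle between them is 100 degrees when |30H - 5.5t| = 100 or |30H - 5.5t| = 260.
With H = 5, solve 30 x 5 - 5.5t = +/- target for each target:
  t = (30 x 5 - 100) / 5.5 = 9.09
  t = (30 x 5 + 100) / 5.5 = 45.45
  t = (30 x 5 - 260) / 5.5 = -20 (outside (0, 60))
  t = (30 x 5 + 260) / 5.5 = 74.55 (outside (0, 60))
Valid solutions in (0, 60): {9.09, 45.45} minutes.
The second occurrence is t = 45.45 minutes.
The hands form a 100-degree angle at 45.45 minutes past 5:00.

Final answer: 45.45 minutes past 5:00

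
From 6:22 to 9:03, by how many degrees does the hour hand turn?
The hour hand moves 0.5 degrees per minute.
Time elapsed: 9:03 - 6:22 = 161 minutes
Angular displacement: 161 x 0.5 = 80.5 degrees

Final answer: 80.5 degrees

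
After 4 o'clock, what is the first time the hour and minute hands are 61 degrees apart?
At t minutes past 4:00, the hour hand is at 30 x 4 + 0.5t degrees and the minute hand is at 6t degrees.
The smaller angle between them is 61 degrees when |30H - 5.5t| = 61 or |30H - 5.5t| = 299.
With H = 4, solve 30 x 4 - 5.5t = +/- target for each target:
  t = (30 x 4 - 61) / 5.5 = 10.73
  t = (30 x 4 + 61) / 5.5 = 32.91
  t = (30 x 4 - 299) / 5.5 = -32.55 (outside (0, 60))
  t = (30 x 4 + 299) / 5.5 = 76.18 (outside (0, 60))
Valid solutions in (0, 60): {10.73, 32.91} minutes.
The first occurrence is t = 10.73 minutes.
The hands form a 61-degree angle at 10.73 minutes past 4:00.

Final answer: 10.73 minutes past 4:00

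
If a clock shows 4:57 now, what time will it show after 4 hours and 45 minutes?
Starting time: 4:57
Adding 45 minutes to 57 minutes: 57 + 45 = 102 minutes = 1 hour and 42 minutes
Adding 4 hours: 4 + 4 + 1 (carry) = 9
Final time: 9:42

Final answer: 9:42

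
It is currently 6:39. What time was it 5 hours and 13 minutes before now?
Starting time: 6:39 = 399 total minutes past 12:00
Subtracting: 5 hours and 13 minutes = 313 minutes
399 - 313 = 86 minutes
= 1 hour and 26 minutes past 12:00 = 1:26

Final answer: 1:26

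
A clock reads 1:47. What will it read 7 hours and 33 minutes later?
Starting time: 1:47
Adding 33 minutes to 47 minutes: 47 + 33 = 80 minutes = 1 hour and 20 minutes
Adding 7 hours: 1 + 7 + 1 (carry) = 9
Final time: 9:20

Final answer: 9:20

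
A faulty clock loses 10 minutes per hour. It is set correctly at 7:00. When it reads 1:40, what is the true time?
For every 60 true minutes, the faulty clock advances 50 minutes, so 1 faulty-clock minute corresponds to 60/50 true minutes.
From 7:00 to 1:40 on the faulty dial is 400 minutes.
True elapsed: 400 x 60/50 = 480 minutes = 8 hours.
True time: 7:00 + 8 hours = 3:00.

Final answer: 3:00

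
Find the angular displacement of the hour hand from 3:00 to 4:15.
The hour hand moves 0.5 degrees per minute.
Time elapsed: 4:15 - 3:00 = 75 minutes
Angular displacement: 75 x 0.5 = 37.5 degrees

Final answer: 37.5 degrees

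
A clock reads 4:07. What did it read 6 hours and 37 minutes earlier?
Starting time: 4:07 = 247 total minutes past 12:00
Subtracting: 6 hours and 37 minutes = 397 minutes
247 - 397 = -150 (negative, add 12 hours = 720) = 570 minutes
= 9 hours and 30 minutes past 12:00 = 9:30

Final answer: 9:30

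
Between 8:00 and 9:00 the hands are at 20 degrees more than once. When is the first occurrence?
At t minutes past 8:00, the hour hand is at 30 x 8 + 0.5t degrees and the minute hand is at 6t degrees.
The smaller angle between them is 20 degrees when |30H - 5.5t| = 20 or |30H - 5.5t| = 340.
With H = 8, solve 30 x 8 - 5.5t = +/- target for each target:
  t = (30 x 8 - 20) / 5.5 = 40
  t = (30 x 8 + 20) / 5.5 = 47.27
  t = (30 x 8 - 340) / 5.5 = -18.18 (outside (0, 60))
  t = (30 x 8 + 340) / 5.5 = 105.45 (outside (0, 60))
Valid solutions in (0, 60): {40, 47.27} minutes.
The first occurrence is t = 40 minutes.
The hands form a 20-degree angle at 40 minutes past 8:00.

Final answer: 40 minutes past 8:00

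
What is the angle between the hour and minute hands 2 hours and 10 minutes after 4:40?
First find the time 2 hours and 10 minutes after 4:40.
Total minutes: 4 x 60 + 40 + 2 x 60 + 10 = 410.
410 mod 720 = 410 minutes = 6:50.
Now compute the angle at 6:50:
Hour hand: 6 x 30 + 50 x 0.5 = 205 degrees
Minute hand: 50 x 6 = 300 degrees
Difference: |205 - 300| = 95 degrees
The angle is 95 degrees

Final answer: 95 degrees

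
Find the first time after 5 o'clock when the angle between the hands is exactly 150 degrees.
At t minutes past 5:00, the hour hand is at 30 x 5 + 0.5t degrees and the minute hand is at 6t degrees.
The smaller angle between them is 150 degrees when |30H - 5.5t| = 150 or |30H - 5.5t| = 210.
With H = 5, solve 30 x 5 - 5.5t = +/- target for each target:
  t = (30 x 5 - 150) / 5.5 = 0 (outside (0, 60))
  t = (30 x 5 + 150) / 5.5 = 54.55
  t = (30 x 5 - 210) / 5.5 = -10.91 (outside (0, 60))
  t = (30 x 5 + 210) / 5.5 = 65.45 (outside (0, 60))
Valid solutions in (0, 60): {54.55} minutes.
The first occurrence is t = 54.55 minutes.
The hands form a 150-degree angle at 54.55 minutes past 5:00.

Final answer: 54.55 minutes past 5:00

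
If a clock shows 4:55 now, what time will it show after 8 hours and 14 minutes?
Starting time: 4:55
Adding 14 minutes to 55 minutes: 55 + 14 = 69 minutes = 1 hour and 9 minutes
Adding 8 hours: 4 + 8 + 1 (carry) = 13 - 12 = 1
Final time: 1:09

Final answer: 1:09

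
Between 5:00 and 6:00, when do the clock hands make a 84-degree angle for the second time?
At t minutes past 5:00, the hour hand is at 30 x 5 + 0.5t degrees and the minute hand is at 6t degrees.
The smaller angle between them is 84 degrees when |30H - 5.5t| = 84 or |30H - 5.5t| = 276.
With H = 5, solve 30 x 5 - 5.5t = +/- target for each target:
  t = (30 x 5 - 84) / 5.5 = 12
  t = (30 x 5 + 84) / 5.5 = 42.55
  t = (30 x 5 - 276) / 5.5 = -22.91 (outside (0, 60))
  t = (30 x 5 + 276) / 5.5 = 77.45 (outside (0, 60))
Valid solutions in (0, 60): {12, 42.55} minutes.
The second occurrence is t = 42.55 minutes.
The hands form a 84-degree angle at 42.55 minutes past 5:00.

Final answer: 42.55 minutes past 5:00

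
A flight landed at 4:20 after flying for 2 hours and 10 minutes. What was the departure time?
Starting time: 4:20 = 260 total minutes past 12:00
Subtracting: 2 hours and 10 minutes = 130 minutes
260 - 130 = 130 minutes
= 2 hours and 10 minutes past 12:00 = 2:10

Final answer: 2:10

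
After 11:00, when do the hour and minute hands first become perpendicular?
At t minutes past 11:00, the hour hand is at 30 x 11 + 0.5t degrees and the minute hand is at 6t degrees.
The smaller angle between them is 90 degrees when |30H - 5.5t| = 90 or |30H - 5.5t| = 270.
With H = 11, solve 30 x 11 - 5.5t = +/- target for each target:
  t = (30 x 11 - 90) / 5.5 = 43.64
  t = (30 x 11 + 90) / 5.5 = 76.36 (outside (0, 60))
  t = (30 x 11 - 270) / 5.5 = 10.91
  t = (30 x 11 + 270) / 5.5 = 109.09 (outside (0, 60))
Valid solutions in (0, 60): {10.91, 43.64} minutes.
First occurrence: t = 10.91 minutes.
The hands are at right angles at 10.91 minutes past 11:00.

Final answer: 10.91 minutes past 11:00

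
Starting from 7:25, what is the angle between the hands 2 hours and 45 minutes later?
First find the time 2 hours and 45 minutes after 7:25.
Total minutes: 7 x 60 + 25 + 2 x 60 + 45 = 610.
610 mod 720 = 610 minutes = 10:10.
Now compute the angle at 10:10:
Hour hand: 10 x 30 + 10 x 0.5 = 305 degrees
Minute hand: 10 x 6 = 60 degrees
Difference: |305 - 60| = 245 degrees
Smaller angle: 360 - 245 = 115 degrees

Final answer: 115 degrees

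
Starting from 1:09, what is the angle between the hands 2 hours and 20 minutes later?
First find the time 2 hours and 20 minutes after 1:09.
Total minutes: 1 x 60 + 9 + 2 x 60 + 20 = 209.
209 mod 720 = 209 minutes = 3:29.
Now compute the angle at 3:29:
Hour hand: 3 x 30 + 29 x 0.5 = 104.5 degrees
Minute hand: 29 x 6 = 174 degrees
Difference: |104.5 - 174| = 69.5 degrees
The angle is 69.5 degrees

Final answer: 69.5 degrees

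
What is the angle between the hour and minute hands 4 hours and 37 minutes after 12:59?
First find the time 4 hours and 37 minutes after 12:59.
Total minutes: 12 x 60 + 59 + 4 x 60 + 37 = 1056.
1056 mod 720 = 336 minutes = 5:36.
Now compute the angle at 5:36:
Hour hand: 5 x 30 + 36 x 0.5 = 168 degrees
Minute hand: 36 x 6 = 216 degrees
Difference: |168 - 216| = 48 degrees
The angle is 48 degrees

Final answer: 48 degrees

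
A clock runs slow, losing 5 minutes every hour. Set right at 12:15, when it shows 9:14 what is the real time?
For every 60 true minutes, the faulty clock advances 55 minutes, so 1 faulty-clock minute corresponds to 60/55 true minutes.
From 12:15 to 9:14 on the faulty dial is 539 minutes.
True elapsed: 539 x 60/55 = 588 minutes = 9 hours and 48 minutes.
True time: 12:15 + 9 hours and 48 minutes = 10:03.

Final answer: 10:03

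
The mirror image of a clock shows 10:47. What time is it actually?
Reflection across the vertical (12-6) axis maps a hand at angle A degrees to (360 - A) degrees, which sends a reading of T minutes past 12:00 to (720 - T) minutes past 12:00.
Mirror reads 10:47 = 647 minutes past 12:00.
Actual time: (720 - 647) mod 720 = 73 minutes = 1:13.

Final answer: 1:13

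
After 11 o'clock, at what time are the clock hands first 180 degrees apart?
For hands to be 180 degrees apart: |30H - 5.5t| = 180
With H = 11: t = (30 x 11 + 180)/5.5 = 92.73 or t = (30 x 11 - 180)/5.5 = 27.27
First valid solution (0 < t < 60): t = 27.27 minutes
The hands are opposite at 27.27 minutes past 11:00.

Final answer: 27.27 minutes past 11:00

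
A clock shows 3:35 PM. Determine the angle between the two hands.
Hour hand position: 3 x 30 + 35 x 0.5 = 107.5 degrees
Minute hand position: 35 x 6 = 210 degrees
Difference: |107.5 - 210| = 102.5 degrees
The angle between the hands is 102.5 degrees

Final answer: 102.5 degrees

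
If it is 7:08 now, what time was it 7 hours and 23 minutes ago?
Starting time: 7:08 = 428 total minutes past 12:00
Subtracting: 7 hours and 23 minutes = 443 minutes
428 - 443 = -15 (negative, add 12 hours = 720) = 705 minutes
= 11 hours and 45 minutes past 12:00 = 11:45

Final answer: 11:45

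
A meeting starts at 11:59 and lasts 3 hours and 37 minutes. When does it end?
Starting time: 11:59
Adding 37 minutes to 59 minutes: 59 + 37 = 96 minutes = 1 hour and 36 minutes
Adding 3 hours: 11 + 3 + 1 (carry) = 15 - 12 = 3
Final time: 3:36

Final answer: 3:36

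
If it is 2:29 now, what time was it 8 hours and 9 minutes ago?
Starting time: 2:29 = 149 total minutes past 12:00
Subtracting: 8 hours and 9 minutes = 489 minutes
149 - 489 = -340 (negative, add 12 hours = 720) = 380 minutes
= 6 hours and 20 minutes past 12:00 = 6:20

Final answer: 6:20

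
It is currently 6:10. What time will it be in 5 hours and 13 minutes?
Starting time: 6:10
Adding 13 minutes to 10 minutes: 10 + 13 = 23 minutes
Adding 5 hours: 6 + 5 = 11
Final time: 11:23

Final answer: 11:23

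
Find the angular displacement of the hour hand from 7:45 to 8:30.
The hour hand moves 0.5 degrees per minute.
Time elapsed: 8:30 - 7:45 = 45 minutes
Angular displacement: 45 x 0.5 = 22.5 degrees

Final answer: 22.5 degrees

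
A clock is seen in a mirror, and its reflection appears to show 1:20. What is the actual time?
Reflection across the vertical (12-6) axis maps a hand at angle A degrees to (360 - A) degrees, which sends a reading of T minutes past 12:00 to (720 - T) minutes past 12:00.
Mirror reads 1:20 = 80 minutes past 12:00.
Actual time: (720 - 80) mod 720 = 640 minutes = 10:40.

Final answer: 10:40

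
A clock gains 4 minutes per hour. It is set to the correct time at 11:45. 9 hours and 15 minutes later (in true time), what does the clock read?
For every 60 true minutes, the faulty clock advances 60 + 4 = 64 minutes.
True elapsed: 9 hours and 15 minutes = 555 minutes.
Faulty clock advances: 555 x 64/60 = 592 minutes (drift: 37 minutes ahead).
Shown time: 11:45 + 592 minutes = 9:37.

Final answer: 9:37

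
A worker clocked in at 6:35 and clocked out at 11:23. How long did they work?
From 6:35 to 11:23:
(11 x 60 + 23) - (6 x 60 + 35) = 683 - 395 = 288 minutes
= 4 hours and 48 minutes

Final answer: 4 hours and 48 minutes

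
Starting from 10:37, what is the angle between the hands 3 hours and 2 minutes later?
First find the time 3 hours and 2 minutes after 10:37.
Total minutes: 10 x 60 + 37 + 3 x 60 + 2 = 819.
819 mod 720 = 99 minutes = 1:39.
Now compute the angle at 1:39:
Hour hand: 1 x 30 + 39 x 0.5 = 49.5 degrees
Minute hand: 39 x 6 = 234 degrees
Difference: |49.5 - 234| = 184.5 degrees
Smaller angle: 360 - 184.5 = 175.5 degrees

Final answer: 175.5 degrees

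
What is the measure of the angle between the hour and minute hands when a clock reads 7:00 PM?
Hour hand position: 7 x 30 + 0 x 0.5 = 210 degrees
Minute hand position: 0 x 6 = 0 degrees
Difference: |210 - 0| = 210 degrees
Since 210 > 180, the smaller angle is 360 - 210 = 150 degrees

Final answer: 150 degrees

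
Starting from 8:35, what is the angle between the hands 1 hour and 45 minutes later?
First find the time 1 hour and 45 minutes after 8:35.
Total minutes: 8 x 60 + 35 + 1 x 60 + 45 = 620.
620 mod 720 = 620 minutes = 10:20.
Now compute the angle at 10:20:
Hour hand: 10 x 30 + 20 x 0.5 = 310 degrees
Minute hand: 20 x 6 = 120 degrees
Difference: |310 - 120| = 190 degrees
Smaller angle: 360 - 190 = 170 degrees

Final answer: 170 degrees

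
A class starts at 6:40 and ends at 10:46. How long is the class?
From 6:40 to 10:46:
(10 x 60 + 46) - (6 x 60 + 40) = 646 - 400 = 246 minutes
= 4 hours and 6 minutes

Final answer: 4 hours and 6 minutes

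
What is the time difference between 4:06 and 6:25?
From 4:06 to 6:25:
(6 x 60 + 25) - (4 x 60 + 6) = 385 - 246 = 139 minutes
= 2 hours and 19 minutes

Final answer: 2 hours and 19 minutes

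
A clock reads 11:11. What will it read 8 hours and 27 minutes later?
Starting time: 11:11
Adding 27 minutes to 11 minutes: 11 + 27 = 38 minutes
Adding 8 hours: 11 + 8 = 19 - 12 = 7
Final time: 7:38

Final answer: 7:38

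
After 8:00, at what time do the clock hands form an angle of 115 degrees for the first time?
At t minutes past 8:00, the hour hand is at 30 x 8 + 0.5t degrees and the minute hand is at 6t degrees.
The smaller angle between them is 115 degrees when |30H - 5.5t| = 115 or |30H - 5.5t| = 245.
With H = 8, solve 30 x 8 - 5.5t = +/- target for each target:
  t = (30 x 8 - 115) / 5.5 = 22.73
  t = (30 x 8 + 115) / 5.5 = 64.55 (outside (0, 60))
  t = (30 x 8 - 245) / 5.5 = -0.91 (outside (0, 60))
  t = (30 x 8 + 245) / 5.5 = 88.18 (outside (0, 60))
Valid solutions in (0, 60): {22.73} minutes.
The first occurrence is t = 22.73 minutes.
The hands form a 115-degree angle at 22.73 minutes past 8:00.

Final answer: 22.73 minutes past 8:00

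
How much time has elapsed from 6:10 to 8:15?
From 6:10 to 8:15:
(8 x 60 + 15) - (6 x 60 + 10) = 495 - 370 = 125 minutes
= 2 hours and 5 minutes

Final answer: 2 hours and 5 minutes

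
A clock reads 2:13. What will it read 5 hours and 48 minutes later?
Starting time: 2:13
Adding 48 minutes to 13 minutes: 13 + 48 = 61 minutes = 1 hour and 1 minute
Adding 5 hours: 2 + 5 + 1 (carry) = 8
Final time: 8:01

Final answer: 8:01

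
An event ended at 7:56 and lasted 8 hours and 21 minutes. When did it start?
Starting time: 7:56 = 476 total minutes past 12:00
Subtracting: 8 hours and 21 minutes = 501 minutes
476 - 501 = -25 (negative, add 12 hours = 720) = 695 minutes
= 11 hours and 35 minutes past 12:00 = 11:35

Final answer: 11:35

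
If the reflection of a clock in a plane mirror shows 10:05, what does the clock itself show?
Reflection across the vertical (12-6) axis maps a hand at angle A degrees to (360 - A) degrees, which sends a reading of T minutes past 12:00 to (720 - T) minutes past 12:00.
Mirror reads 10:05 = 605 minutes past 12:00.
Actual time: (720 - 605) mod 720 = 115 minutes = 1:55.

Final answer: 1:55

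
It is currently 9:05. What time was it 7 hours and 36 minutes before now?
Starting time: 9:05 = 545 total minutes past 12:00
Subtracting: 7 hours and 36 minutes = 456 minutes
545 - 456 = 89 minutes
= 1 hour and 29 minutes past 12:00 = 1:29

Final answer: 1:29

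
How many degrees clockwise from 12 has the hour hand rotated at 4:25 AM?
The hour hand moves 30 degrees per hour and 0.5 degrees per minute.
At 4:25: (4) x 30 + 25 x 0.5 = 120 + 12.5 = 132.5 degrees

Final answer: 132.5 degrees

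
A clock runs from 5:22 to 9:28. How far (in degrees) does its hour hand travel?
The hour hand moves 0.5 degrees per minute.
Time elapsed: 9:28 - 5:22 = 246 minutes
Angular displacement: 246 x 0.5 = 123 degrees

Final answer: 123 degrees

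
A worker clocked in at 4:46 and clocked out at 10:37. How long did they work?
From 4:46 to 10:37:
(10 x 60 + 37) - (4 x 60 + 46) = 637 - 286 = 351 minutes
= 5 hours and 51 minutes

Final answer: 5 hours and 51 minutes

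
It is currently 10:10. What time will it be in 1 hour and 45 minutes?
Starting time: 10:10
Adding 45 minutes to 10 minutes: 10 + 45 = 55 minutes
Adding 1 hour: 10 + 1 = 11
Final time: 11:55

Final answer: 11:55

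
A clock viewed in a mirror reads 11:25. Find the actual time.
Reflection across the vertical (12-6) axis maps a hand at angle A degrees to (360 - A) degrees, which sends a reading of T minutes past 12:00 to (720 - T) minutes past 12:00.
Mirror reads 11:25 = 685 minutes past 12:00.
Actual time: (720 - 685) mod 720 = 35 minutes = 12:35.

Final answer: 12:35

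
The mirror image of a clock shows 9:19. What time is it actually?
Reflection across the vertical (12-6) axis maps a hand at angle A degrees to (360 - A) degrees, which sends a reading of T minutes past 12:00 to (720 - T) minutes past 12:00.
Mirror reads 9:19 = 559 minutes past 12:00.
Actual time: (720 - 559) mod 720 = 161 minutes = 2:41.

Final answer: 2:41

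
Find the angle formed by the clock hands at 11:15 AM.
Hour hand position: 11 x 30 + 15 x 0.5 = 337.5 degrees
Minute hand position: 15 x 6 = 90 degrees
Difference: |337.5 - 90| = 247.5 degrees
Since 247.5 > 180, the smaller angle is 360 - 247.5 = 112.5 degrees

Final answer: 112.5 degrees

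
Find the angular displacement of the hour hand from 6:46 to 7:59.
The hour hand moves 0.5 degrees per minute.
Time elapsed: 7:59 - 6:46 = 73 minutes
Angular displacement: 73 x 0.5 = 36.5 degrees

Final answer: 36.5 degrees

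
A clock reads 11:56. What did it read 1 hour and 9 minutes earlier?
Starting time: 11:56 = 716 total minutes past 12:00
Subtracting: 1 hour and 9 minutes = 69 minutes
716 - 69 = 647 minutes
= 10 hours and 47 minutes past 12:00 = 10:47

Final answer: 10:47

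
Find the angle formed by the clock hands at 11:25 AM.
Hour hand position: 11 x 30 + 25 x 0.5 = 342.5 degrees
Minute hand position: 25 x 6 = 150 degrees
Difference: |342.5 - 150| = 192.5 degrees
Since 192.5 > 180, the smaller angle is 360 - 192.5 = 167.5 degrees

Final answer: 167.5 degrees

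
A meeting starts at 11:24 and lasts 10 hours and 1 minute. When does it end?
Starting time: 11:24
Adding 1 minute to 24 minutes: 24 + 1 = 25 minutes
Adding 10 hours: 11 + 10 = 21 - 12 = 9
Final time: 9:25

Final answer: 9:25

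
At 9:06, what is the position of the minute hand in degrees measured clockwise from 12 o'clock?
The minute hand moves 6 degrees per minute.
At 9:06: 6 x 6 = 36 degrees

Final answer: 36 degrees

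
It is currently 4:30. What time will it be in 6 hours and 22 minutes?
Starting time: 4:30
Adding 22 minutes to 30 minutes: 30 + 22 = 52 minutes
Adding 6 hours: 4 + 6 = 10
Final time: 10:52

Final answer: 10:52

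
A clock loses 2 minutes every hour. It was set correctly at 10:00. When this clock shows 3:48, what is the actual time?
For every 60 true minutes, the faulty clock advances 58 minutes, so 1 faulty-clock minute corresponds to 60/58 true minutes.
From 10:00 to 3:48 on the faulty dial is 348 minutes.
True elapsed: 348 x 60/58 = 360 minutes = 6 hours.
True time: 10:00 + 6 hours = 4:00.

Final answer: 4:00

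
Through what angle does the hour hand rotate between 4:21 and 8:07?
The hour hand moves 0.5 degrees per minute.
Time elapsed: 8:07 - 4:21 = 226 minutes
Angular displacement: 226 x 0.5 = 113 degrees

Final answer: 113 degrees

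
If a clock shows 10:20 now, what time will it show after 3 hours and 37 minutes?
Starting time: 10:20
Adding 37 minutes to 20 minutes: 20 + 37 = 57 minutes
Adding 3 hours: 10 + 3 = 13 - 12 = 1
Final time: 1:57

Final answer: 1:57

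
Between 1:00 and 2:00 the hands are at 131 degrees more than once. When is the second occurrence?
At t minutes past 1:00, the hour hand is at 30 x 1 + 0.5t degrees and the minute hand is at 6t degrees.
The smaller angle between them is 131 degrees when |30H - 5.5t| = 131 or |30H - 5.5t| = 229.
With H = 1, solve 30 x 1 - 5.5t = +/- target for each target:
  t = (30 x 1 - 131) / 5.5 = -18.36 (outside (0, 60))
  t = (30 x 1 + 131) / 5.5 = 29.27
  t = (30 x 1 - 229) / 5.5 = -36.18 (outside (0, 60))
  t = (30 x 1 + 229) / 5.5 = 47.09
Valid solutions in (0, 60): {29.27, 47.09} minutes.
The second occurrence is t = 47.09 minutes.
The hands form a 131-degree angle at 47.09 minutes past 1:00.

Final answer: 47.09 minutes past 1:00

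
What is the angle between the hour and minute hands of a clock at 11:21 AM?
Hour hand position: 11 x 30 + 21 x 0.5 = 340.5 degrees
Minute hand position: 21 x 6 = 126 degrees
Difference: |340.5 - 126| = 214.5 degrees
Since 214.5 > 180, the smaller angle is 360 - 214.5 = 145.5 degrees

Final answer: 145.5 degrees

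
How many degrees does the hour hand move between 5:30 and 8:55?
The hour hand moves 0.5 degrees per minute.
Time elapsed: 8:55 - 5:30 = 205 minutes
Angular displacement: 205 x 0.5 = 102.5 degrees

Final answer: 102.5 degrees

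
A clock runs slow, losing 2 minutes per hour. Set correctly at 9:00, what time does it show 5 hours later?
For every 60 true minutes, the faulty clock advances 60 - 2 = 58 minutes.
True elapsed: 5 hours = 300 minutes.
Faulty clock advances: 300 x 58/60 = 290 minutes (drift: 10 minutes behind).
Shown time: 9:00 + 290 minutes = 1:50.

Final answer: 1:50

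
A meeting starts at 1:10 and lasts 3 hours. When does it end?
Starting time: 1:10
Adding 0 minutes to 10 minutes: 10 + 0 = 10 minutes
Adding 3 hours: 1 + 3 = 4
Final time: 4:10

Final answer: 4:10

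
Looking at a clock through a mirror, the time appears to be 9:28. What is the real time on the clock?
Reflection across the vertical (12-6) axis maps a hand at angle A degrees to (360 - A) degrees, which sends a reading of T minutes past 12:00 to (720 - T) minutes past 12:00.
Mirror reads 9:28 = 568 minutes past 12:00.
Actual time: (720 - 568) mod 720 = 152 minutes = 2:32.

Final answer: 2:32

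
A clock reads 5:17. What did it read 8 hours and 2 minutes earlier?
Starting time: 5:17 = 317 total minutes past 12:00
Subtracting: 8 hours and 2 minutes = 482 minutes
317 - 482 = -165 (negative, add 12 hours = 720) = 555 minutes
= 9 hours and 15 minutes past 12:00 = 9:15

Final answer: 9:15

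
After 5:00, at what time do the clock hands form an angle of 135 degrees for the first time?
At t minutes past 5:00, the hour hand is at 30 x 5 + 0.5t degrees and the minute hand is at 6t degrees.
The smaller angle between them is 135 degrees when |30H - 5.5t| = 135 or |30H - 5.5t| = 225.
With H = 5, solve 30 x 5 - 5.5t = +/- target for each target:
  t = (30 x 5 - 135) / 5.5 = 2.73
  t = (30 x 5 + 135) / 5.5 = 51.82
  t = (30 x 5 - 225) / 5.5 = -13.64 (outside (0, 60))
  t = (30 x 5 + 225) / 5.5 = 68.18 (outside (0, 60))
Valid solutions in (0, 60): {2.73, 51.82} minutes.
The first occurrence is t = 2.73 minutes.
The hands form a 135-degree angle at 2.73 minutes past 5:00.

Final answer: 2.73 minutes past 5:00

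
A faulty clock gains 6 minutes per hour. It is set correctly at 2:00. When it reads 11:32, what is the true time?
For every 60 true minutes, the faulty clock advances 66 minutes, so 1 faulty-clock minute corresponds to 60/66 true minutes.
From 2:00 to 11:32 on the faulty dial is 572 minutes.
True elapsed: 572 x 60/66 = 520 minutes = 8 hours and 40 minutes.
True time: 2:00 + 8 hours and 40 minutes = 10:40.

Final answer: 10:40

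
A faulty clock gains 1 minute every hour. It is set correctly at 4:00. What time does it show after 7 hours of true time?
For every 60 true minutes, the faulty clock advances 60 + 1 = 61 minutes.
True elapsed: 7 hours = 420 minutes.
Faulty clock advances: 420 x 61/60 = 427 minutes (drift: 7 minutes ahead).
Shown time: 4:00 + 427 minutes = 11:07.

Final answer: 11:07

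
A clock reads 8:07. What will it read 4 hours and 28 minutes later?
Starting time: 8:07
Adding 28 minutes to 7 minutes: 7 + 28 = 35 minutes
Adding 4 hours: 8 + 4 = 12
Final time: 12:35

Final answer: 12:35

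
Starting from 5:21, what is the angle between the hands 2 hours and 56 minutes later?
First find the time 2 hours and 56 minutes after 5:21.
Total minutes: 5 x 60 + 21 + 2 x 60 + 56 = 497.
497 mod 720 = 497 minutes = 8:17.
Now compute the angle at 8:17:
Hour hand: 8 x 30 + 17 x 0.5 = 248.5 degrees
Minute hand: 17 x 6 = 102 degrees
Difference: |248.5 - 102| = 146.5 degrees
The angle is 146.5 degrees

Final answer: 146.5 degrees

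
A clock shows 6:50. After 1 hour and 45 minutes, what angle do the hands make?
First find the time 1 hour and 45 minutes after 6:50.
Total minutes: 6 x 60 + 50 + 1 x 60 + 45 = 515.
515 mod 720 = 515 minutes = 8:35.
Now compute the angle at 8:35:
Hour hand: 8 x 30 + 35 x 0.5 = 257.5 degrees
Minute hand: 35 x 6 = 210 degrees
Difference: |257.5 - 210| = 47.5 degrees
The angle is 47.5 degrees

Final answer: 47.5 degrees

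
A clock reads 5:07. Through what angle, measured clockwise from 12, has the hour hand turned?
The hour hand moves 30 degrees per hour and 0.5 degrees per minute.
At 5:07: (5) x 30 + 7 x 0.5 = 150 + 3.5 = 153.5 degrees

Final answer: 153.5 degrees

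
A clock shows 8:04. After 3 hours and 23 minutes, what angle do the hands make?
First find the time 3 hours and 23 minutes after 8:04.
Total minutes: 8 x 60 + 4 + 3 x 60 + 23 = 687.
687 mod 720 = 687 minutes = 11:27.
Now compute the angle at 11:27:
Hour hand: 11 x 30 + 27 x 0.5 = 343.5 degrees
Minute hand: 27 x 6 = 162 degrees
Difference: |343.5 - 162| = 181.5 degrees
Smaller angle: 360 - 181.5 = 178.5 degrees

Final answer: 178.5 degrees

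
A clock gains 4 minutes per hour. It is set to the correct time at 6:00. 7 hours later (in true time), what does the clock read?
For every 60 true minutes, the faulty clock advances 60 + 4 = 64 minutes.
True elapsed: 7 hours = 420 minutes.
Faulty clock advances: 420 x 64/60 = 448 minutes (drift: 28 minutes ahead).
Shown time: 6:00 + 448 minutes = 1:28.

Final answer: 1:28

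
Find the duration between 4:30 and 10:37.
From 4:30 to 10:37:
(10 x 60 + 37) - (4 x 60 + 30) = 637 - 270 = 367 minutes
= 6 hours and 7 minutes

Final answer: 6 hours and 7 minutes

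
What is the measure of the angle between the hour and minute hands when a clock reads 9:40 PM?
Hour hand position: 9 x 30 + 40 x 0.5 = 290 degrees
Minute hand position: 40 x 6 = 240 degrees
Difference: |290 - 240| = 50 degrees
The angle between the hands is 50 degrees

Final answer: 50 degrees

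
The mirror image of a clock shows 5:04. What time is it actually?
Reflection across the vertical (12-6) axis maps a hand at angle A degrees to (360 - A) degrees, which sends a reading of T minutes past 12:00 to (720 - T) minutes past 12:00.
Mirror reads 5:04 = 304 minutes past 12:00.
Actual time: (720 - 304) mod 720 = 416 minutes = 6:56.

Final answer: 6:56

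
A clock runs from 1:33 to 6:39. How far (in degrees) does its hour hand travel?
The hour hand moves 0.5 degrees per minute.
Time elapsed: 6:39 - 1:33 = 306 minutes
Angular displacement: 306 x 0.5 = 153 degrees

Final answer: 153 degrees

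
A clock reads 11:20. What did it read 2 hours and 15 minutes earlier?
Starting time: 11:20 = 680 total minutes past 12:00
Subtracting: 2 hours and 15 minutes = 135 minutes
680 - 135 = 545 minutes
= 9 hours and 5 minutes past 12:00 = 9:05

Final answer: 9:05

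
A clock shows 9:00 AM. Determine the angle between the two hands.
Hour hand position: 9 x 30 + 0 x 0.5 = 270 degrees
Minute hand position: 0 x 6 = 0 degrees
Difference: |270 - 0| = 270 degrees
Since 270 > 180, the smaller angle is 360 - 270 = 90 degrees

Final answer: 90 degrees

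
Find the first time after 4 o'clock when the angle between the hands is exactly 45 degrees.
At t minutes past 4:00, the hour hand is at 30 x 4 + 0.5t degrees and the minute hand is at 6t degrees.
The smaller angle between them is 45 degrees when |30H - 5.5t| = 45 or |30H - 5.5t| = 315.
With H = 4, solve 30 x 4 - 5.5t = +/- target for each target:
  t = (30 x 4 - 45) / 5.5 = 13.64
  t = (30 x 4 + 45) / 5.5 = 30
  t = (30 x 4 - 315) / 5.5 = -35.45 (outside (0, 60))
  t = (30 x 4 + 315) / 5.5 = 79.09 (outside (0, 60))
Valid solutions in (0, 60): {13.64, 30} minutes.
The first occurrence is t = 13.64 minutes.
The hands form a 45-degree angle at 13.64 minutes past 4:00.

Final answer: 13.64 minutes past 4:00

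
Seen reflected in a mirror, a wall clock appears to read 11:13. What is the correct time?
Reflection across the vertical (12-6) axis maps a hand at angle A degrees to (360 - A) degrees, which sends a reading of T minutes past 12:00 to (720 - T) minutes past 12:00.
Mirror reads 11:13 = 673 minutes past 12:00.
Actual time: (720 - 673) mod 720 = 47 minutes = 12:47.

Final answer: 12:47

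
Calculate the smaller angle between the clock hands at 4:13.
Hour hand position: 4 x 30 + 13 x 0.5 = 126.5 degrees
Minute hand position: 13 x 6 = 78 degrees
Difference: |126.5 - 78| = 48.5 degrees
The angle between the hands is 48.5 degrees

Final answer: 48.5 degrees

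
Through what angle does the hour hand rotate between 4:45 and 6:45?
The hour hand moves 0.5 degrees per minute.
Time elapsed: 6:45 - 4:45 = 120 minutes
Angular displacement: 120 x 0.5 = 60 degrees

Final answer: 60 degrees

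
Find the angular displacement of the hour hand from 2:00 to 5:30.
The hour hand moves 0.5 degrees per minute.
Time elapsed: 5:30 - 2:00 = 210 minutes
Angular displacement: 210 x 0.5 = 105 degrees

Final answer: 105 degrees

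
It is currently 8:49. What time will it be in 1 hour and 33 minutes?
Starting time: 8:49
Adding 33 minutes to 49 minutes: 49 + 33 = 82 minutes = 1 hour and 22 minutes
Adding 1 hour: 8 + 1 + 1 (carry) = 10
Final time: 10:22

Final answer: 10:22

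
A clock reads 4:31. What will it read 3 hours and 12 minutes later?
Starting time: 4:31
Adding 12 minutes to 31 minutes: 31 + 12 = 43 minutes
Adding 3 hours: 4 + 3 = 7
Final time: 7:43

Final answer: 7:43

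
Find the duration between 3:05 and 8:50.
From 3:05 to 8:50:
(8 x 60 + 50) - (3 x 60 + 5) = 530 - 185 = 345 minutes
= 5 hours and 45 minutes

Final answer: 5 hours and 45 minutes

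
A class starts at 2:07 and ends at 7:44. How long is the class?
From 2:07 to 7:44:
(7 x 60 + 44) - (2 x 60 + 7) = 464 - 127 = 337 minutes
= 5 hours and 37 minutes

Final answer: 5 hours and 37 minutes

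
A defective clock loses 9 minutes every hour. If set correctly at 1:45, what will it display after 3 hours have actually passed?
For every 60 true minutes, the faulty clock advances 60 - 9 = 51 minutes.
True elapsed: 3 hours = 180 minutes.
Faulty clock advances: 180 x 51/60 = 153 minutes (drift: 27 minutes behind).
Shown time: 1:45 + 153 minutes = 4:18.

Final answer: 4:18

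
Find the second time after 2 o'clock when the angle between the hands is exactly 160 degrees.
At t minutes past 2:00, the hour hand is at 30 x 2 + 0.5t degrees and the minute hand is at 6t degrees.
The smaller angle between them is 160 degrees when |30H - 5.5t| = 160 or |30H - 5.5t| = 200.
With H = 2, solve 30 x 2 - 5.5t = +/- target for each target:
  t = (30 x 2 - 160) / 5.5 = -18.18 (outside (0, 60))
  t = (30 x 2 + 160) / 5.5 = 40
  t = (30 x 2 - 200) / 5.5 = -25.45 (outside (0, 60))
  t = (30 x 2 + 200) / 5.5 = 47.27
Valid solutions in (0, 60): {40, 47.27} minutes.
The second occurrence is t = 47.27 minutes.
The hands form a 160-degree angle at 47.27 minutes past 2:00.

Final answer: 47.27 minutes past 2:00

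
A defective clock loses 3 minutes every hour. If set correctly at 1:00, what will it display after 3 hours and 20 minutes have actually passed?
For every 60 true minutes, the faulty clock advances 60 - 3 = 57 minutes.
True elapsed: 3 hours and 20 minutes = 200 minutes.
Faulty clock advances: 200 x 57/60 = 190 minutes (drift: 10 minutes behind).
Shown time: 1:00 + 190 minutes = 4:10.

Final answer: 4:10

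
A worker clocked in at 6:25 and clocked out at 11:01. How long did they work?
From 6:25 to 11:01:
(11 x 60 + 1) - (6 x 60 + 25) = 661 - 385 = 276 minutes
= 4 hours and 36 minutes

Final answer: 4 hours and 36 minutes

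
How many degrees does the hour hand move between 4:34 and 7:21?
The hour hand moves 0.5 degrees per minute.
Time elapsed: 7:21 - 4:34 = 167 minutes
Angular displacement: 167 x 0.5 = 83.5 degrees

Final answer: 83.5 degrees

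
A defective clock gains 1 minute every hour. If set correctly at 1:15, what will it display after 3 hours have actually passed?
For every 60 true minutes, the faulty clock advances 60 + 1 = 61 minutes.
True elapsed: 3 hours = 180 minutes.
Faulty clock advances: 180 x 61/60 = 183 minutes (drift: 3 minutes ahead).
Shown time: 1:15 + 183 minutes = 4:18.

Final answer: 4:18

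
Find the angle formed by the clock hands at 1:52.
Hour hand position: 1 x 30 + 52 x 0.5 = 56 degrees
Minute hand position: 52 x 6 = 312 degrees
Difference: |56 - 312| = 256 degrees
Since 256 > 180, the smaller angle is 360 - 256 = 104 degrees

Final answer: 104 degrees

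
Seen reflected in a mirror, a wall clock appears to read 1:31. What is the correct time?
Reflection across the vertical (12-6) axis maps a hand at angle A degrees to (360 - A) degrees, which sends a reading of T minutes past 12:00 to (720 - T) minutes past 12:00.
Mirror reads 1:31 = 91 minutes past 12:00.
Actual time: (720 - 91) mod 720 = 629 minutes = 10:29.

Final answer: 10:29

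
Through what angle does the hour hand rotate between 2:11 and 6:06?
The hour hand moves 0.5 degrees per minute.
Time elapsed: 6:06 - 2:11 = 235 minutes
Angular displacement: 235 x 0.5 = 117.5 degrees

Final answer: 117.5 degrees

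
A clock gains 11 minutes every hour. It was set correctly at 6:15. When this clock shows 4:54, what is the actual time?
For every 60 true minutes, the faulty clock advances 71 minutes, so 1 faulty-clock minute corresponds to 60/71 true minutes.
From 6:15 to 4:54 on the faulty dial is 639 minutes.
True elapsed: 639 x 60/71 = 540 minutes = 9 hours.
True time: 6:15 + 9 hours = 3:15.

Final answer: 3:15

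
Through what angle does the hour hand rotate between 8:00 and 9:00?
The hour hand moves 0.5 degrees per minute.
Time elapsed: 9:00 - 8:00 = 60 minutes
Angular displacement: 60 x 0.5 = 30 degrees

Final answer: 30 degrees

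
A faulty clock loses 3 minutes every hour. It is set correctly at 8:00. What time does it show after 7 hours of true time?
For every 60 true minutes, the faulty clock advances 60 - 3 = 57 minutes.
True elapsed: 7 hours = 420 minutes.
Faulty clock advances: 420 x 57/60 = 399 minutes (drift: 21 minutes behind).
Shown time: 8:00 + 399 minutes = 2:39.

Final answer: 2:39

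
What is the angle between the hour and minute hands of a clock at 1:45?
Hour hand position: 1 x 30 + 45 x 0.5 = 52.5 degrees
Minute hand position: 45 x 6 = 270 degrees
Difference: |52.5 - 270| = 217.5 degrees
Since 217.5 > 180, the smaller angle is 360 - 217.5 = 142.5 degrees

Final answer: 142.5 degrees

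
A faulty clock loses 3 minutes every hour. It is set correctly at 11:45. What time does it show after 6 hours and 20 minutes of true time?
For every 60 true minutes, the faulty clock advances 60 - 3 = 57 minutes.
True elapsed: 6 hours and 20 minutes = 380 minutes.
Faulty clock advances: 380 x 57/60 = 361 minutes (drift: 19 minutes behind).
Shown time: 11:45 + 361 minutes = 5:46.

Final answer: 5:46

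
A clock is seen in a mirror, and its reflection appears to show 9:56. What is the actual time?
Reflection across the vertical (12-6) axis maps a hand at angle A degrees to (360 - A) degrees, which sends a reading of T minutes past 12:00 to (720 - T) minutes past 12:00.
Mirror reads 9:56 = 596 minutes past 12:00.
Actual time: (720 - 596) mod 720 = 124 minutes = 2:04.

Final answer: 2:04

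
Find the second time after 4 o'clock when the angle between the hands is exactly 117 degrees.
At t minutes past 4:00, the hour hand is at 30 x 4 + 0.5t degrees and the minute hand is at 6t degrees.
The smaller angle between them is 117 degrees when |30H - 5.5t| = 117 or |30H - 5.5t| = 243.
With H = 4, solve 30 x 4 - 5.5t = +/- target for each target:
  t = (30 x 4 - 117) / 5.5 = 0.55
  t = (30 x 4 + 117) / 5.5 = 43.09
  t = (30 x 4 - 243) / 5.5 = -22.36 (outside (0, 60))
  t = (30 x 4 + 243) / 5.5 = 66 (outside (0, 60))
Valid solutions in (0, 60): {0.55, 43.09} minutes.
The second occurrence is t = 43.09 minutes.
The hands form a 117-degree angle at 43.09 minutes past 4:00.

Final answer: 43.09 minutes past 4:00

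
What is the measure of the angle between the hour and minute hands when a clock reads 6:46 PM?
Hour hand position: 6 x 30 + 46 x 0.5 = 203 degrees
Minute hand position: 46 x 6 = 276 degrees
Difference: |203 - 276| = 73 degrees
The angle between the hands is 73 degrees

Final answer: 73 degrees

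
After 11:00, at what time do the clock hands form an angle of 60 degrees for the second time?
At t minutes past 11:00, the hour hand is at 30 x 11 + 0.5t degrees and the minute hand is at 6t degrees.
The smaller angle between them is 60 degrees when |30H - 5.5t| = 60 or |30H - 5.5t| = 300.
With H = 11, solve 30 x 11 - 5.5t = +/- target for each target:
  t = (30 x 11 - 60) / 5.5 = 49.09
  t = (30 x 11 + 60) / 5.5 = 70.91 (outside (0, 60))
  t = (30 x 11 - 300) / 5.5 = 5.45
  t = (30 x 11 + 300) / 5.5 = 114.55 (outside (0, 60))
Valid solutions in (0, 60): {5.45, 49.09} minutes.
The second occurrence is t = 49.09 minutes.
The hands form a 60-degree angle at 49.09 minutes past 11:00.

Final answer: 49.09 minutes past 11:00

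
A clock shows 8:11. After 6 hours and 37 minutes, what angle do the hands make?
First find the time 6 hours and 37 minutes after 8:11.
Total minutes: 8 x 60 + 11 + 6 x 60 + 37 = 888.
888 mod 720 = 168 minutes = 2:48.
Now compute the angle at 2:48:
Hour hand: 2 x 30 + 48 x 0.5 = 84 degrees
Minute hand: 48 x 6 = 288 degrees
Difference: |84 - 288| = 204 degrees
Smaller angle: 360 - 204 = 156 degrees

Final answer: 156 degrees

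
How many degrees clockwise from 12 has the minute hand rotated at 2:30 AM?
The minute hand moves 6 degrees per minute.
At 2:30: 30 x 6 = 180 degrees

Final answer: 180 degrees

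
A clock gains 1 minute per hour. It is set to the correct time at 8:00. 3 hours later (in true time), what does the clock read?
For every 60 true minutes, the faulty clock advances 60 + 1 = 61 minutes.
True elapsed: 3 hours = 180 minutes.
Faulty clock advances: 180 x 61/60 = 183 minutes (drift: 3 minutes ahead).
Shown time: 8:00 + 183 minutes = 11:03.

Final answer: 11:03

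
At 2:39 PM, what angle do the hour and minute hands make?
Hour hand position: 2 x 30 + 39 x 0.5 = 79.5 degrees
Minute hand position: 39 x 6 = 234 degrees
Difference: |79.5 - 234| = 154.5 degrees
The angle between the hands is 154.5 degrees

Final answer: 154.5 degrees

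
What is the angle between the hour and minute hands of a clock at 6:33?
Hour hand position: 6 x 30 + 33 x 0.5 = 196.5 degrees
Minute hand position: 33 x 6 = 198 degrees
Difference: |196.5 - 198| = 1.5 degrees
The angle between the hands is 1.5 degrees

Final answer: 1.5 degrees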